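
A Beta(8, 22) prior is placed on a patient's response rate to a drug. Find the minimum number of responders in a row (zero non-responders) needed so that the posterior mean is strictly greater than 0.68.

After k responders and 0 non-responders the posterior is Beta(8+k, 22), with mean (8+k)/(8+22+k).
Set (8+k)/(30+k) > 0.68 and solve: k > (0.68·30 − 8)/(1 − 0.68) = 38.750.
The smallest integer exceeding 38.750 is 39, and checking k=39: (47)/(69) = 0.6812 > 0.68.

k = 39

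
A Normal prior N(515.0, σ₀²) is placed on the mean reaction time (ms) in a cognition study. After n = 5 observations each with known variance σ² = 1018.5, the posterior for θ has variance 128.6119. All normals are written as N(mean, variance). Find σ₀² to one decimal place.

For the Normal–Normal model with known σ², precisions add: τ_n = τ₀ + n/σ².
So 1/σ₀² = 1/128.6119 − 5/1018.5 = 0.007775 − 0.004909 = 0.002866.
Hence σ₀² = 1/0.002866 ≈ 348.9.

σ₀² = 348.9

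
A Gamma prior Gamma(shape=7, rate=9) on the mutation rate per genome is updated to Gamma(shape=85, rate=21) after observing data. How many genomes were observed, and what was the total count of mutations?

A Gamma(α, β) prior (rate parametrization) on a Poisson rate with n observations summing to S gives posterior Gamma(α+S, β+n).
Matching: Σxᵢ = 85 − 7 = 78 and n = 21 − 9 = 12.

n = 12 genomes with total 78 mutations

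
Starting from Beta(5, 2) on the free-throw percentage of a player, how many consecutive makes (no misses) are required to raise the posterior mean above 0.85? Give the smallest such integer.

After k makes and 0 misses the posterior is Beta(5+k, 2), with mean (5+k)/(5+2+k).
Set (5+k)/(7+k) > 0.85 and solve: k > (0.85·7 − 5)/(1 − 0.85) = 6.333.
The smallest integer exceeding 6.333 is 7, and checking k=7: (12)/(14) = 0.8571 > 0.85.

k = 7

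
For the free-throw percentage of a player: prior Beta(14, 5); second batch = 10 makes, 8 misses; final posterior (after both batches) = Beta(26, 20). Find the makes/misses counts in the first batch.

Because Beta–binomial updating is additive in the counts, the combined data contributed (α_post−α_prior, β_post−β_prior) successes and failures.
Total across both batches: 26−14=12 makes, 20−5=15 misses.
Subtract the second batch: 12−10=2 makes and 15−8=7 misses.

2 makes and 7 misses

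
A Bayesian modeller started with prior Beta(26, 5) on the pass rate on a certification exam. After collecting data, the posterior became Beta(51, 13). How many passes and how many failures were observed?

25 passes and 8 failures

Beta is conjugate to the binomial likelihood: posterior = Beta(a+s, b+f).
So s = 51 − 26 = 25 and f = 13 − 5 = 8.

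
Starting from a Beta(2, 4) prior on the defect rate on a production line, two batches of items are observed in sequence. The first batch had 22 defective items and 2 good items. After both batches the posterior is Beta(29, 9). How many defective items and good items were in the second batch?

Sequential conjugate updates are equivalent to a single update on the pooled data, so total successes = posterior α − prior α and total failures = posterior β − prior β.
Total across both batches: 29−2=27 defective items, 9−4=5 good items.
Subtract the first batch: 27−22=5 defective items and 5−2=3 good items.

5 defective items and 3 good items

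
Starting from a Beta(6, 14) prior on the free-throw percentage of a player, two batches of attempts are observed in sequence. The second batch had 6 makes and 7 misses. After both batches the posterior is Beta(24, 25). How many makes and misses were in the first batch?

Sequential conjugate updates are equivalent to a single update on the pooled data, so total successes = posterior α − prior α and total failures = posterior β − prior β.
Total across both batches: 24−6=18 makes, 25−14=11 misses.
Subtract the second batch: 18−6=12 makes and 11−7=4 misses.

12 makes and 4 misses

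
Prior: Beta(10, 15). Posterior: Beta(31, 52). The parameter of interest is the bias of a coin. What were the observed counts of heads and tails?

21 heads and 37 tails

Beta is conjugate to the binomial likelihood: posterior = Beta(a+s, b+f).
Match parameters: s=31−10=21, f=52−15=37.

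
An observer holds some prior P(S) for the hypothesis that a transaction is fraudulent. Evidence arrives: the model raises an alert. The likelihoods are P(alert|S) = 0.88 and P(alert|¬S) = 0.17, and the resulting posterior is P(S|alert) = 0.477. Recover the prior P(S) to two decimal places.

P(S) = 0.15

In odds form, posterior odds = prior odds × likelihood ratio, so prior odds = posterior odds ÷ LR.
Posterior odds = 0.477/(1−0.477) = 0.9120. LR = 0.88/0.17 = 5.1765.
Prior odds = 0.9120/5.1765 = 0.1762, so P(S) = 0.1762/(1+0.1762) ≈ 0.15.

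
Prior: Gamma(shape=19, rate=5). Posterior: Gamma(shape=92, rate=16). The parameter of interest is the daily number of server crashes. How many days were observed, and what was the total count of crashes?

A Gamma(α, β) prior (rate parametrization) on a Poisson rate with n observations summing to S gives posterior Gamma(α+S, β+n).
Matching: Σxᵢ = 92 − 19 = 73 and n = 16 − 5 = 11.

n = 11 days with total 73 crashes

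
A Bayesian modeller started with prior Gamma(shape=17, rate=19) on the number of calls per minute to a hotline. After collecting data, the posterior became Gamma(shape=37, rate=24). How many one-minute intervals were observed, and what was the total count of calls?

Gamma–Poisson conjugacy: posterior shape = α + Σxᵢ, posterior rate = β + n.
Matching: Σxᵢ = 37 − 17 = 20 and n = 24 − 19 = 5.

n = 5 one-minute intervals with total 20 calls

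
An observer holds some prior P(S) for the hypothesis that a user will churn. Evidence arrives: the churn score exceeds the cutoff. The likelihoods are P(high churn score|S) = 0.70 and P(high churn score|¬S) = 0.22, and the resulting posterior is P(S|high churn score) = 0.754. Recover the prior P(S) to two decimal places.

P(S) = 0.49

In odds form, posterior odds = prior odds × likelihood ratio, so prior odds = posterior odds ÷ LR.
Posterior odds = 0.754/(1−0.754) = 3.0650. LR = 0.70/0.22 = 3.1818.
Prior odds = 3.0650/3.1818 = 0.9633, so P(S) = 0.9633/(1+0.9633) ≈ 0.49.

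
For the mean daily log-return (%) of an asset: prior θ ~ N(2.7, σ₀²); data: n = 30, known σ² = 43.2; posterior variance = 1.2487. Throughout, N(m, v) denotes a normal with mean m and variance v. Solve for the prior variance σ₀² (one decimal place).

σ₀² = 9.4

For the Normal–Normal model with known σ², precisions add: τ_n = τ₀ + n/σ².
So 1/σ₀² = 1/1.2487 − 30/43.2 = 0.800833 − 0.694444 = 0.106389.
Hence σ₀² = 1/0.106389 ≈ 9.4.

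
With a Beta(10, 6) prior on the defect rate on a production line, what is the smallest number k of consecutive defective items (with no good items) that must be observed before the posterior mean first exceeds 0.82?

After k defective items and 0 good items the posterior is Beta(10+k, 6), with mean (10+k)/(10+6+k).
Set (10+k)/(16+k) > 0.82 and solve: k > (0.82·16 − 10)/(1 − 0.82) = 17.333.
The smallest integer exceeding 17.333 is 18.

k = 18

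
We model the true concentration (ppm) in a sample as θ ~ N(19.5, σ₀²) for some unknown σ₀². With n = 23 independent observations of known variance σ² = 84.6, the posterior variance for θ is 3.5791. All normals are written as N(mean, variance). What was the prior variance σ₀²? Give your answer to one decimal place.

σ₀² = 132.8

For the Normal–Normal model with known σ², precisions add: τ_n = τ₀ + n/σ².
So 1/σ₀² = 1/3.5791 − 23/84.6 = 0.279400 − 0.271868 = 0.007532.
Hence σ₀² = 1/0.007532 ≈ 132.8.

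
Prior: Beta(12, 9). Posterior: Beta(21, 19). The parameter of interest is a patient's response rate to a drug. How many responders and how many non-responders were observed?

Under Beta–binomial conjugacy the posterior parameters are (α+s, β+f).
So s = 21 − 12 = 9 and f = 19 − 9 = 10.

9 responders and 10 non-responders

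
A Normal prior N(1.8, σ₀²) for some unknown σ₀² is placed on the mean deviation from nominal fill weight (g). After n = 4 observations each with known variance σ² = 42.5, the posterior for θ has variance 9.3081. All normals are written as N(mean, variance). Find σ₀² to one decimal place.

σ₀² = 75.1

Posterior precision equals prior precision plus data precision: 1/σ_n² = 1/σ₀² + n/σ².
So 1/σ₀² = 1/9.3081 − 4/42.5 = 0.107433 − 0.094118 = 0.013315.
Hence σ₀² = 1/0.013315 ≈ 75.1.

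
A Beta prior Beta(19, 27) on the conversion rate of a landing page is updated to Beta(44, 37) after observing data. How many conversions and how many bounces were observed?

Under Beta–binomial conjugacy the posterior parameters are (α+s, β+f).
Match parameters: s=44−19=25, f=37−27=10.

25 conversions and 10 bounces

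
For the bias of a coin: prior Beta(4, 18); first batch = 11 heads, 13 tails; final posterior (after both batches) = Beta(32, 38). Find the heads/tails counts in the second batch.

17 heads and 7 tails

Sequential conjugate updates are equivalent to a single update on the pooled data, so total successes = posterior α − prior α and total failures = posterior β − prior β.
Total across both batches: 32−4=28 heads, 38−18=20 tails.
Subtract the first batch: 28−11=17 heads and 20−13=7 tails.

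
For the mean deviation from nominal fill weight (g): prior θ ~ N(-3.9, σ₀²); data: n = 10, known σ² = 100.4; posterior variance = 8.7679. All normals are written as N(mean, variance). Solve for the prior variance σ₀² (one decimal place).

Posterior precision equals prior precision plus data precision: 1/σ_n² = 1/σ₀² + n/σ².
So 1/σ₀² = 1/8.7679 − 10/100.4 = 0.114052 − 0.099602 = 0.014450.
Hence σ₀² = 1/0.014450 ≈ 69.2.

σ₀² = 69.2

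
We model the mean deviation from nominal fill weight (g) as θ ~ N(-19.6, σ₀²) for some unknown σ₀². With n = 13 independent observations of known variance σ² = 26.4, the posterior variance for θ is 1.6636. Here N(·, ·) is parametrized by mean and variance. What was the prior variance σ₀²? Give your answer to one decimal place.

Posterior precision equals prior precision plus data precision: 1/σ_n² = 1/σ₀² + n/σ².
So 1/σ₀² = 1/1.6636 − 13/26.4 = 0.601106 − 0.492424 = 0.108682.
Hence σ₀² = 1/0.108682 ≈ 9.2.

σ₀² = 9.2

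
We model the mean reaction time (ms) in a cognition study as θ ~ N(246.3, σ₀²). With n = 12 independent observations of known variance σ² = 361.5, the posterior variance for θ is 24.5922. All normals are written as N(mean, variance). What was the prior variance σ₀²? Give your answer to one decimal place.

σ₀² = 133.9

For the Normal–Normal model with known σ², precisions add: τ_n = τ₀ + n/σ².
So 1/σ₀² = 1/24.5922 − 12/361.5 = 0.040663 − 0.033195 = 0.007468.
Hence σ₀² = 1/0.007468 ≈ 133.9.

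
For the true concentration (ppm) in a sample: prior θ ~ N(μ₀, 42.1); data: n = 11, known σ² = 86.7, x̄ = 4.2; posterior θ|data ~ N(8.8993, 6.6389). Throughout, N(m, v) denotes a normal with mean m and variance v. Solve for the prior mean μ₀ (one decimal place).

The posterior mean is a precision-weighted average: μ_n = (τ₀μ₀ + τ_data·x̄)/(τ₀+τ_data), with τ₀=1/σ₀² and τ_data=n/σ².
Here τ₀ = 1/42.1 = 0.023753 and τ_data = 11/86.7 = 0.126874, so τ_n = 0.150627.
Rearranging for μ₀: μ₀ = (μ_n·τ_n − τ_data·x̄)/τ₀ = (8.8993·0.150627 − 0.126874·4.2) / 0.023753 = 0.807604/0.023753 ≈ 34.0.

μ₀ = 34.0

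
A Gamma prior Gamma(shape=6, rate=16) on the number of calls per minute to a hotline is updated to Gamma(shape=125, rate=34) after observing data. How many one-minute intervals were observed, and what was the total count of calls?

A Gamma(α, β) prior (rate parametrization) on a Poisson rate with n observations summing to S gives posterior Gamma(α+S, β+n).
Matching: Σxᵢ = 125 − 6 = 119 and n = 34 − 16 = 18.

n = 18 one-minute intervals with total 119 calls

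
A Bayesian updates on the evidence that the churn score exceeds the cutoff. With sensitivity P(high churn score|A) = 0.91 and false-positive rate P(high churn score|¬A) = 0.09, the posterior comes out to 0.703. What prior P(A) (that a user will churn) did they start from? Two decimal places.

In odds form, posterior odds = prior odds × likelihood ratio, so prior odds = posterior odds ÷ LR.
Posterior odds = 0.703/(1−0.703) = 2.3670. LR = 0.91/0.09 = 10.1111.
Prior odds = 2.3670/10.1111 = 0.2341, so P(A) = 0.2341/(1+0.2341) ≈ 0.19.

P(A) = 0.19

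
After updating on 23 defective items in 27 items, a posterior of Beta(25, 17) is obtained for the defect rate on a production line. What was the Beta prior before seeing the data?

Beta(2, 13)

A Beta(α, β) prior with s successes and f failures in binomial data gives a Beta(α+s, β+f) posterior.
So α = 25 − 23 = 2 and β = 17 − 4 = 13.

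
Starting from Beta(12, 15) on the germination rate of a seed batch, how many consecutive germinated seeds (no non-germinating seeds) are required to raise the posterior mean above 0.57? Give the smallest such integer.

After k germinated seeds and 0 non-germinating seeds the posterior is Beta(12+k, 15), with mean (12+k)/(12+15+k).
Set (12+k)/(27+k) > 0.57 and solve: k > (0.57·27 − 12)/(1 − 0.57) = 7.884.
The smallest integer exceeding 7.884 is 8, and checking k=8: (20)/(35) = 0.5714 > 0.57.

k = 8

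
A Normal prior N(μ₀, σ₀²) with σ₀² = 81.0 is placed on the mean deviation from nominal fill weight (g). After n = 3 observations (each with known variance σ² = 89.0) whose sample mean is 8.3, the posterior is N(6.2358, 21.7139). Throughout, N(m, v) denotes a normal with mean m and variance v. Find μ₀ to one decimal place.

The posterior mean is a precision-weighted average: μ_n = (τ₀μ₀ + τ_data·x̄)/(τ₀+τ_data), with τ₀=1/σ₀² and τ_data=n/σ².
Here τ₀ = 1/81.0 = 0.012346 and τ_data = 3/89.0 = 0.033708, so τ_n = 0.046054.
Rearranging for μ₀: μ₀ = (μ_n·τ_n − τ_data·x̄)/τ₀ = (6.2358·0.046054 − 0.033708·8.3) / 0.012346 = 0.007407/0.012346 ≈ 0.6.

μ₀ = 0.6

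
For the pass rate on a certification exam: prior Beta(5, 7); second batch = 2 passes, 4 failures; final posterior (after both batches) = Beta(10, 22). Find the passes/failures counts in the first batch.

3 passes and 11 failures

Sequential conjugate updates are equivalent to a single update on the pooled data, so total successes = posterior α − prior α and total failures = posterior β − prior β.
Total across both batches: 10−5=5 passes, 22−7=15 failures.
Subtract the second batch: 5−2=3 passes and 15−4=11 failures.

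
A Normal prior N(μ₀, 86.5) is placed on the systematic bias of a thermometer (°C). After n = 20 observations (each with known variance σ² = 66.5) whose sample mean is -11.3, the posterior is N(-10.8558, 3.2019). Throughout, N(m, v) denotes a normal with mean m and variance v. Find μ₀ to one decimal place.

μ₀ = 0.7

The posterior mean is a precision-weighted average: μ_n = (τ₀μ₀ + τ_data·x̄)/(τ₀+τ_data), with τ₀=1/σ₀² and τ_data=n/σ².
Here τ₀ = 1/86.5 = 0.011561 and τ_data = 20/66.5 = 0.300752, so τ_n = 0.312313.
Rearranging for μ₀: μ₀ = (μ_n·τ_n − τ_data·x̄)/τ₀ = (-10.8558·0.312313 − 0.300752·-11.3) / 0.011561 = 0.008090/0.011561 ≈ 0.7.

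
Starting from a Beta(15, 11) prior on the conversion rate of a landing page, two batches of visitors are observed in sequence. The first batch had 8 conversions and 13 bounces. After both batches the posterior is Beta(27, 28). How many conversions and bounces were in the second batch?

Sequential conjugate updates are equivalent to a single update on the pooled data, so total successes = posterior α − prior α and total failures = posterior β − prior β.
Total across both batches: 27−15=12 conversions, 28−11=17 bounces.
Subtract the first batch: 12−8=4 conversions and 17−13=4 bounces.

4 conversions and 4 bounces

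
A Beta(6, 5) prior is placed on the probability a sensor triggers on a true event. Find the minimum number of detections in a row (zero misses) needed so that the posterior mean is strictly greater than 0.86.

k = 25

After k detections and 0 misses the posterior is Beta(6+k, 5), with mean (6+k)/(6+5+k).
Set (6+k)/(11+k) > 0.86 and solve: k > (0.86·11 − 6)/(1 − 0.86) = 24.714.
The smallest integer exceeding 24.714 is 25, and checking k=25: (31)/(36) = 0.8611 > 0.86.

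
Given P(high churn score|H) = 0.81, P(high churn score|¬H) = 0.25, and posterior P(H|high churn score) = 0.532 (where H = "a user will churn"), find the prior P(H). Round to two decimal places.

In odds form, posterior odds = prior odds × likelihood ratio, so prior odds = posterior odds ÷ LR.
Posterior odds = 0.532/(1−0.532) = 1.1368. LR = 0.81/0.25 = 3.2400.
Prior odds = 1.1368/3.2400 = 0.3509, so P(H) = 0.3509/(1+0.3509) ≈ 0.26.

P(H) = 0.26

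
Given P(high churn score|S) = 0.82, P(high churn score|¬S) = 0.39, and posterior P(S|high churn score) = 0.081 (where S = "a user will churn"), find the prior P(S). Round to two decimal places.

In odds form, posterior odds = prior odds × likelihood ratio, so prior odds = posterior odds ÷ LR.
Posterior odds = 0.081/(1−0.081) = 0.0881. LR = 0.82/0.39 = 2.1026.
Prior odds = 0.0881/2.1026 = 0.0419, so P(S) = 0.0419/(1+0.0419) ≈ 0.04.

P(S) = 0.04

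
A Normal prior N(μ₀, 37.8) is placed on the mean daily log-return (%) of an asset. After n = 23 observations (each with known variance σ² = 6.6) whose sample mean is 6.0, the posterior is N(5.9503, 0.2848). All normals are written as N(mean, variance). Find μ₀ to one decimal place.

With known observation variance, the Normal–Normal posterior has precision τ_n = τ₀ + n/σ² and mean μ_n = (τ₀μ₀ + (n/σ²)x̄)/τ_n.
Here τ₀ = 1/37.8 = 0.026455 and τ_data = 23/6.6 = 3.484848, so τ_n = 3.511303.
Rearranging for μ₀: μ₀ = (μ_n·τ_n − τ_data·x̄)/τ₀ = (5.9503·3.511303 − 3.484848·6.0) / 0.026455 = -0.015782/0.026455 ≈ -0.6.

μ₀ = -0.6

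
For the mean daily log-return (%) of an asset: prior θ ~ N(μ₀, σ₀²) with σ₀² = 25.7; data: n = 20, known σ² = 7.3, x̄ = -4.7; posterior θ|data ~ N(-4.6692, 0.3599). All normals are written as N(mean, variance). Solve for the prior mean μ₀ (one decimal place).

μ₀ = -2.5

The posterior mean is a precision-weighted average: μ_n = (τ₀μ₀ + τ_data·x̄)/(τ₀+τ_data), with τ₀=1/σ₀² and τ_data=n/σ².
Here τ₀ = 1/25.7 = 0.038911 and τ_data = 20/7.3 = 2.739726, so τ_n = 2.778637.
Rearranging for μ₀: μ₀ = (μ_n·τ_n − τ_data·x̄)/τ₀ = (-4.6692·2.778637 − 2.739726·-4.7) / 0.038911 = -0.097300/0.038911 ≈ -2.5.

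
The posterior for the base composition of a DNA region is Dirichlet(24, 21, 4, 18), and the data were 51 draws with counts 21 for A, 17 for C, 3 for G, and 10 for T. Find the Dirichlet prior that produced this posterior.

Dirichlet(3, 4, 1, 8)

For a Dirichlet(α) prior with multinomial counts c, the posterior is Dirichlet(α + c) componentwise.
Subtract each count from the matching posterior parameter: 24−21=3, 21−17=4, 4−3=1, 18−10=8.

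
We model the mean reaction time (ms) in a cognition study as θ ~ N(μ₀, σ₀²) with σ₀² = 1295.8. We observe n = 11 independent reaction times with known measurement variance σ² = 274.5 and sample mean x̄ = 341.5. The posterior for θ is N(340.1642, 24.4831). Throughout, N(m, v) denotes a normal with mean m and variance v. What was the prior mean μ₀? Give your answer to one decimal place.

The posterior mean is a precision-weighted average: μ_n = (τ₀μ₀ + τ_data·x̄)/(τ₀+τ_data), with τ₀=1/σ₀² and τ_data=n/σ².
Here τ₀ = 1/1295.8 = 0.000772 and τ_data = 11/274.5 = 0.040073, so τ_n = 0.040845.
Rearranging for μ₀: μ₀ = (μ_n·τ_n − τ_data·x̄)/τ₀ = (340.1642·0.040845 − 0.040073·341.5) / 0.000772 = 0.209077/0.000772 ≈ 270.8.

μ₀ = 270.8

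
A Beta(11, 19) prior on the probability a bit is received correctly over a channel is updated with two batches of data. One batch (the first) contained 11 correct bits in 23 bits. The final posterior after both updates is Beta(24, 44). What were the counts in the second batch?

2 correct bits and 13 errors

Because Beta–binomial updating is additive in the counts, the combined data contributed (α_post−α_prior, β_post−β_prior) successes and failures.
Total across both batches: 24−11=13 correct bits, 44−19=25 errors.
Subtract the first batch: 13−11=2 correct bits and 25−12=13 errors.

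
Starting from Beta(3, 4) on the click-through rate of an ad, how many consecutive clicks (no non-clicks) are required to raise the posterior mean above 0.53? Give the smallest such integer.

After k clicks and 0 non-clicks the posterior is Beta(3+k, 4), with mean (3+k)/(3+4+k).
Set (3+k)/(7+k) > 0.53 and solve: k > (0.53·7 − 3)/(1 − 0.53) = 1.511.
The smallest integer exceeding 1.511 is 2.

k = 2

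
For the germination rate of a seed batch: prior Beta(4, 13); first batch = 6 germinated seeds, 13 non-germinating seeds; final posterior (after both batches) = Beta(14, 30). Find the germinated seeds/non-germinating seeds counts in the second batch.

Sequential conjugate updates are equivalent to a single update on the pooled data, so total successes = posterior α − prior α and total failures = posterior β − prior β.
Total across both batches: 14−4=10 germinated seeds, 30−13=17 non-germinating seeds.
Subtract the first batch: 10−6=4 germinated seeds and 17−13=4 non-germinating seeds.

4 germinated seeds and 4 non-germinating seeds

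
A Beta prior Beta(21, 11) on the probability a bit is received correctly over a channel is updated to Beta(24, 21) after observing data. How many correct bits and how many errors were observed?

Under Beta–binomial conjugacy the posterior parameters are (a+s, b+f).
Match parameters: s=24−21=3, f=21−11=10.

3 correct bits and 10 errors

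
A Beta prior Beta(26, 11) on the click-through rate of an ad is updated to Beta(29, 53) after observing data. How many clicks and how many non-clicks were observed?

Beta is conjugate to the binomial likelihood: posterior = Beta(α+s, β+f).
Match parameters: s=29−26=3, f=53−11=42.

3 clicks and 42 non-clicks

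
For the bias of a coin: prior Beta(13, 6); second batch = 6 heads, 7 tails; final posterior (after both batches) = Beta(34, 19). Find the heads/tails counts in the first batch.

Because Beta–binomial updating is additive in the counts, the combined data contributed (α_post−α_prior, β_post−β_prior) successes and failures.
Total across both batches: 34−13=21 heads, 19−6=13 tails.
Subtract the second batch: 21−6=15 heads and 13−7=6 tails.

15 heads and 6 tails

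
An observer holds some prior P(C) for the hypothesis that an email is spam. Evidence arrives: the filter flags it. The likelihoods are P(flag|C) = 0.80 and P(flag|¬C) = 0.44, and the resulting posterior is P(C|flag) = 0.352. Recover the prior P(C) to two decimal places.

P(C) = 0.23

In odds form, posterior odds = prior odds × likelihood ratio, so prior odds = posterior odds ÷ LR.
Posterior odds = 0.352/(1−0.352) = 0.5432. LR = 0.80/0.44 = 1.8182.
Prior odds = 0.5432/1.8182 = 0.2988, so P(C) = 0.2988/(1+0.2988) ≈ 0.23.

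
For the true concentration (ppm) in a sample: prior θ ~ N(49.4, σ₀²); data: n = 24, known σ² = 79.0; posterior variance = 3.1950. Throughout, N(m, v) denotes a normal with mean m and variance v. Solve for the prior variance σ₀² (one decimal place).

Posterior precision equals prior precision plus data precision: 1/σ_n² = 1/σ₀² + n/σ².
So 1/σ₀² = 1/3.1950 − 24/79.0 = 0.312989 − 0.303797 = 0.009192.
Hence σ₀² = 1/0.009192 ≈ 108.8.

σ₀² = 108.8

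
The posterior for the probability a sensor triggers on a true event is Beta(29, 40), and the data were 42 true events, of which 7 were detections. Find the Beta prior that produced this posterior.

Beta is conjugate to the binomial likelihood: posterior = Beta(α+s, β+f).
So α = 29 − 7 = 22 and β = 40 − 35 = 5.

Beta(22, 5)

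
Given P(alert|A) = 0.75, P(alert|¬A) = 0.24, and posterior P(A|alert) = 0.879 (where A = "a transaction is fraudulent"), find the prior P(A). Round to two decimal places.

Bayes' rule in odds form gives O(A|E) = O(A)·[P(E|A)/P(E|¬A)], hence O(A) = O(A|E)/LR.
Posterior odds = 0.879/(1−0.879) = 7.2645. LR = 0.75/0.24 = 3.1250.
Prior odds = 7.2645/3.1250 = 2.3246, so P(A) = 2.3246/(1+2.3246) ≈ 0.70.

P(A) = 0.70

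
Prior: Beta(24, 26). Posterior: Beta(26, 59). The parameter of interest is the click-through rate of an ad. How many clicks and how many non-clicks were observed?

2 clicks and 33 non-clicks

A Beta(a, b) prior with s successes and f failures in binomial data gives a Beta(a+s, b+f) posterior.
Match parameters: s=26−24=2, f=59−26=33.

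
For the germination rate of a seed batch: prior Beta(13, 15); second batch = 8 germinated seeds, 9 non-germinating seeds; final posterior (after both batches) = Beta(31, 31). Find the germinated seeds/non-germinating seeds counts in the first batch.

Sequential conjugate updates are equivalent to a single update on the pooled data, so total successes = posterior α − prior α and total failures = posterior β − prior β.
Total across both batches: 31−13=18 germinated seeds, 31−15=16 non-germinating seeds.
Subtract the second batch: 18−8=10 germinated seeds and 16−9=7 non-germinating seeds.

10 germinated seeds and 7 non-germinating seeds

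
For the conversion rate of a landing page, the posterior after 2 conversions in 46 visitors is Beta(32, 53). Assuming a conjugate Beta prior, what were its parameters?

Under Beta–binomial conjugacy the posterior parameters are (a+s, b+f).
Subtract the data counts: 32−2=30, 53−44=9.

Beta(30, 9)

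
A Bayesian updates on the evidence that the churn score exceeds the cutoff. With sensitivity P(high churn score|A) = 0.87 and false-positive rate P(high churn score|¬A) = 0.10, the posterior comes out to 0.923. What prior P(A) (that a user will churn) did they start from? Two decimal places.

P(A) = 0.58

Bayes' rule in odds form gives O(A|E) = O(A)·[P(E|A)/P(E|¬A)], hence O(A) = O(A|E)/LR.
Posterior odds = 0.923/(1−0.923) = 11.9870. LR = 0.87/0.10 = 8.7000.
Prior odds = 11.9870/8.7000 = 1.3778, so P(A) = 1.3778/(1+1.3778) ≈ 0.58.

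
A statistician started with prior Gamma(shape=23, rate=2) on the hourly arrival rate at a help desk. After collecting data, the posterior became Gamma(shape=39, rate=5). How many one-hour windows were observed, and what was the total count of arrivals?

n = 3 one-hour windows with total 16 arrivals

Gamma–Poisson conjugacy: posterior shape = α + Σxᵢ, posterior rate = β + n.
Matching: Σxᵢ = 39 − 23 = 16 and n = 5 − 2 = 3.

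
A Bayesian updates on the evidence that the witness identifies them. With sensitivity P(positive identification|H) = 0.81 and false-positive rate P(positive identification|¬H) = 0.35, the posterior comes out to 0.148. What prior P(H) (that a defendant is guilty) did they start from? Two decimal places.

P(H) = 0.07

Bayes' rule in odds form gives O(H|E) = O(H)·[P(E|H)/P(E|¬H)], hence O(H) = O(H|E)/LR.
Posterior odds = 0.148/(1−0.148) = 0.1737. LR = 0.81/0.35 = 2.3143.
Prior odds = 0.1737/2.3143 = 0.0751, so P(H) = 0.0751/(1+0.0751) ≈ 0.07.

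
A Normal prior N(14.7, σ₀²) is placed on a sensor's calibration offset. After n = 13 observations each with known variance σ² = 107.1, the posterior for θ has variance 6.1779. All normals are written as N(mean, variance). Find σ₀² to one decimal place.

σ₀² = 24.7

For the Normal–Normal model with known σ², precisions add: τ_n = τ₀ + n/σ².
So 1/σ₀² = 1/6.1779 − 13/107.1 = 0.161867 − 0.121382 = 0.040485.
Hence σ₀² = 1/0.040485 ≈ 24.7.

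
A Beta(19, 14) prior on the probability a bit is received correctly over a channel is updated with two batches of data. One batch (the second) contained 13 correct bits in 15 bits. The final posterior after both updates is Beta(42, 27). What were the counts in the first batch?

Because Beta–binomial updating is additive in the counts, the combined data contributed (α_post−α_prior, β_post−β_prior) successes and failures.
Total across both batches: 42−19=23 correct bits, 27−14=13 errors.
Subtract the second batch: 23−13=10 correct bits and 13−2=11 errors.

10 correct bits and 11 errors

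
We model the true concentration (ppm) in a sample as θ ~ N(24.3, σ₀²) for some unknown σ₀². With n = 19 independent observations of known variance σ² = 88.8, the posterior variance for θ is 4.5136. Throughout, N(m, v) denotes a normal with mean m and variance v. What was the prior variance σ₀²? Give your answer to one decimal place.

For the Normal–Normal model with known σ², precisions add: τ_n = τ₀ + n/σ².
So 1/σ₀² = 1/4.5136 − 19/88.8 = 0.221553 − 0.213964 = 0.007589.
Hence σ₀² = 1/0.007589 ≈ 131.8.

σ₀² = 131.8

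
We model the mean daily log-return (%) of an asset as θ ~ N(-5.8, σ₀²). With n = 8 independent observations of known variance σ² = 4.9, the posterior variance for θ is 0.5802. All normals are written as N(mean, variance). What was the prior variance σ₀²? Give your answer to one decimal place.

For the Normal–Normal model with known σ², precisions add: τ_n = τ₀ + n/σ².
So 1/σ₀² = 1/0.5802 − 8/4.9 = 1.723544 − 1.632653 = 0.090891.
Hence σ₀² = 1/0.090891 ≈ 11.0.

σ₀² = 11.0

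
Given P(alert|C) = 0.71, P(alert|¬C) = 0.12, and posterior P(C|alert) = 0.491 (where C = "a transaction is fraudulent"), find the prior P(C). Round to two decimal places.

P(C) = 0.14

In odds form, posterior odds = prior odds × likelihood ratio, so prior odds = posterior odds ÷ LR.
Posterior odds = 0.491/(1−0.491) = 0.9646. LR = 0.71/0.12 = 5.9167.
Prior odds = 0.9646/5.9167 = 0.1630, so P(C) = 0.1630/(1+0.1630) ≈ 0.14.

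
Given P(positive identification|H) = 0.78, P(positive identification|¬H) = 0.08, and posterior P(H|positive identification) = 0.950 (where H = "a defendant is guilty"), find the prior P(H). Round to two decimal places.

In odds form, posterior odds = prior odds × likelihood ratio, so prior odds = posterior odds ÷ LR.
Posterior odds = 0.950/(1−0.950) = 19.0000. LR = 0.78/0.08 = 9.7500.
Prior odds = 19.0000/9.7500 = 1.9487, so P(H) = 1.9487/(1+1.9487) ≈ 0.66.

P(H) = 0.66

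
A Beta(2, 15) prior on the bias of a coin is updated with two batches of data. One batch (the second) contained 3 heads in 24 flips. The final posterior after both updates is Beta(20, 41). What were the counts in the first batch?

Sequential conjugate updates are equivalent to a single update on the pooled data, so total successes = posterior α − prior α and total failures = posterior β − prior β.
Total across both batches: 20−2=18 heads, 41−15=26 tails.
Subtract the second batch: 18−3=15 heads and 26−21=5 tails.

15 heads and 5 tails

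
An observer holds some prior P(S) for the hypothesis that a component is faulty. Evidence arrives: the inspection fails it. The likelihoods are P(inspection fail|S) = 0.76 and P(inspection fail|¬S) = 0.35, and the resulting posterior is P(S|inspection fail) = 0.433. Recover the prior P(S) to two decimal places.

Bayes' rule in odds form gives O(S|E) = O(S)·[P(E|S)/P(E|¬S)], hence O(S) = O(S|E)/LR.
Posterior odds = 0.433/(1−0.433) = 0.7637. LR = 0.76/0.35 = 2.1714.
Prior odds = 0.7637/2.1714 = 0.3517, so P(S) = 0.3517/(1+0.3517) ≈ 0.26.

P(S) = 0.26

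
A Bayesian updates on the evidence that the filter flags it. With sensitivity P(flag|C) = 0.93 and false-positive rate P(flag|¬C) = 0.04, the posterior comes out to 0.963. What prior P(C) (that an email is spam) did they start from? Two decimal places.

Bayes' rule in odds form gives O(C|E) = O(C)·[P(E|C)/P(E|¬C)], hence O(C) = O(C|E)/LR.
Posterior odds = 0.963/(1−0.963) = 26.0270. LR = 0.93/0.04 = 23.2500.
Prior odds = 26.0270/23.2500 = 1.1194, so P(C) = 1.1194/(1+1.1194) ≈ 0.53.

P(C) = 0.53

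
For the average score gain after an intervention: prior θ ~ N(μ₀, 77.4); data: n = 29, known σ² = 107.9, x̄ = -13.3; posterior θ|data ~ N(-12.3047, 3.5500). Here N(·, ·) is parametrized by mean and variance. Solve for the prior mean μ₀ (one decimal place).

μ₀ = 8.4

With known observation variance, the Normal–Normal posterior has precision τ_n = τ₀ + n/σ² and mean μ_n = (τ₀μ₀ + (n/σ²)x̄)/τ_n.
Here τ₀ = 1/77.4 = 0.012920 and τ_data = 29/107.9 = 0.268767, so τ_n = 0.281687.
Rearranging for μ₀: μ₀ = (μ_n·τ_n − τ_data·x̄)/τ₀ = (-12.3047·0.281687 − 0.268767·-13.3) / 0.012920 = 0.108527/0.012920 ≈ 8.4.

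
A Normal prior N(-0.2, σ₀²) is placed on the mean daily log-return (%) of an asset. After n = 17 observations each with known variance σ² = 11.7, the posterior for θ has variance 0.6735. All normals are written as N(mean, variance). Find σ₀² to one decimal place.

σ₀² = 31.5

Posterior precision equals prior precision plus data precision: 1/σ_n² = 1/σ₀² + n/σ².
So 1/σ₀² = 1/0.6735 − 17/11.7 = 1.484781 − 1.452991 = 0.031790.
Hence σ₀² = 1/0.031790 ≈ 31.5.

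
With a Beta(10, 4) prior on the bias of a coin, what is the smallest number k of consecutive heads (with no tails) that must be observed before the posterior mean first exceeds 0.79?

After k heads and 0 tails the posterior is Beta(10+k, 4), with mean (10+k)/(10+4+k).
Set (10+k)/(14+k) > 0.79 and solve: k > (0.79·14 − 10)/(1 − 0.79) = 5.048.
The smallest integer exceeding 5.048 is 6, and checking k=6: (16)/(20) = 0.8000 > 0.79.

k = 6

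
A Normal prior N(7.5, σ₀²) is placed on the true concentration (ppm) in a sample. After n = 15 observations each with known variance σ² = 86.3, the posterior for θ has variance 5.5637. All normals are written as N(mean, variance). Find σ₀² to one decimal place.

σ₀² = 168.8

Posterior precision equals prior precision plus data precision: 1/σ_n² = 1/σ₀² + n/σ².
So 1/σ₀² = 1/5.5637 − 15/86.3 = 0.179737 − 0.173812 = 0.005925.
Hence σ₀² = 1/0.005925 ≈ 168.8.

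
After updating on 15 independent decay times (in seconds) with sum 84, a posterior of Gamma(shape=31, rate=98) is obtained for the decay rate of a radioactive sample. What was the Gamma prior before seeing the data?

For an exponential likelihood with a Gamma(α, β) prior on the rate, n observations with total T give posterior Gamma(α+n, β+T).
So α = 31 − 15 = 16 and β = 98 − 84 = 14.

Gamma(shape=16, rate=14)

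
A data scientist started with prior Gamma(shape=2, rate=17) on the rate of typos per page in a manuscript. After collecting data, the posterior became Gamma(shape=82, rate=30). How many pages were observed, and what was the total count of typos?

n = 13 pages with total 80 typos

A Gamma(α, β) prior (rate parametrization) on a Poisson rate with n observations summing to S gives posterior Gamma(α+S, β+n).
Matching: Σxᵢ = 82 − 2 = 80 and n = 30 − 17 = 13.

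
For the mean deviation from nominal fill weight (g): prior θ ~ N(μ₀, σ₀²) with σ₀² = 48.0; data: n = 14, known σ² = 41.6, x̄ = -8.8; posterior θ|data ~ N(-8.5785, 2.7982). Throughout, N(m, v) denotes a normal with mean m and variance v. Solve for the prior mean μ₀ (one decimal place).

μ₀ = -5.0

With known observation variance, the Normal–Normal posterior has precision τ_n = τ₀ + n/σ² and mean μ_n = (τ₀μ₀ + (n/σ²)x̄)/τ_n.
Here τ₀ = 1/48.0 = 0.020833 and τ_data = 14/41.6 = 0.336538, so τ_n = 0.357371.
Rearranging for μ₀: μ₀ = (μ_n·τ_n − τ_data·x̄)/τ₀ = (-8.5785·0.357371 − 0.336538·-8.8) / 0.020833 = -0.104173/0.020833 ≈ -5.0.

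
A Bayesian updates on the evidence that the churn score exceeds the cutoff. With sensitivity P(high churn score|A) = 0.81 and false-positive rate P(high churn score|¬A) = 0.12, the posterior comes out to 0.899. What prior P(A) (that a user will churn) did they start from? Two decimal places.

Bayes' rule in odds form gives O(A|E) = O(A)·[P(E|A)/P(E|¬A)], hence O(A) = O(A|E)/LR.
Posterior odds = 0.899/(1−0.899) = 8.9010. LR = 0.81/0.12 = 6.7500.
Prior odds = 8.9010/6.7500 = 1.3187, so P(A) = 1.3187/(1+1.3187) ≈ 0.57.

P(A) = 0.57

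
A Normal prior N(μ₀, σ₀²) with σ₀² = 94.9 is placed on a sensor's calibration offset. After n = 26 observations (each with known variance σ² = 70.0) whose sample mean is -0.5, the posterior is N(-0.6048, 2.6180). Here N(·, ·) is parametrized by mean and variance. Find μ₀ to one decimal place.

μ₀ = -4.3

With known observation variance, the Normal–Normal posterior has precision τ_n = τ₀ + n/σ² and mean μ_n = (τ₀μ₀ + (n/σ²)x̄)/τ_n.
Here τ₀ = 1/94.9 = 0.010537 and τ_data = 26/70.0 = 0.371429, so τ_n = 0.381966.
Rearranging for μ₀: μ₀ = (μ_n·τ_n − τ_data·x̄)/τ₀ = (-0.6048·0.381966 − 0.371429·-0.5) / 0.010537 = -0.045299/0.010537 ≈ -4.3.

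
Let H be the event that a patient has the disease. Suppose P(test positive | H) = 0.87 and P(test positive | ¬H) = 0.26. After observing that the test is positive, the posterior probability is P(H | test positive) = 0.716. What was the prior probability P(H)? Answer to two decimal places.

Bayes' rule in odds form gives O(H|E) = O(H)·[P(E|H)/P(E|¬H)], hence O(H) = O(H|E)/LR.
Posterior odds = 0.716/(1−0.716) = 2.5211. LR = 0.87/0.26 = 3.3462.
Prior odds = 2.5211/3.3462 = 0.7534, so P(H) = 0.7534/(1+0.7534) ≈ 0.43.

P(H) = 0.43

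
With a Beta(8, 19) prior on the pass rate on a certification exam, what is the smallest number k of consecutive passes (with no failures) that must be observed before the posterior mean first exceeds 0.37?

k = 4

After k passes and 0 failures the posterior is Beta(8+k, 19), with mean (8+k)/(8+19+k).
Set (8+k)/(27+k) > 0.37 and solve: k > (0.37·27 − 8)/(1 − 0.37) = 3.159.
The smallest integer exceeding 3.159 is 4, and checking k=4: (12)/(31) = 0.3871 > 0.37.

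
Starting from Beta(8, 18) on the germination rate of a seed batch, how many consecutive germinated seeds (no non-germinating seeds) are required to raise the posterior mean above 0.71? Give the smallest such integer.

After k germinated seeds and 0 non-germinating seeds the posterior is Beta(8+k, 18), with mean (8+k)/(8+18+k).
Set (8+k)/(26+k) > 0.71 and solve: k > (0.71·26 − 8)/(1 − 0.71) = 36.069.
The smallest integer exceeding 36.069 is 37, and checking k=37: (45)/(63) = 0.7143 > 0.71.

k = 37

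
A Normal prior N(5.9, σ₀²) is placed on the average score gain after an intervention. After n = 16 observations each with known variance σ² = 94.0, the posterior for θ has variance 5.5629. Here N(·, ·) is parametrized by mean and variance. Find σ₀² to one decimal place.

For the Normal–Normal model with known σ², precisions add: τ_n = τ₀ + n/σ².
So 1/σ₀² = 1/5.5629 − 16/94.0 = 0.179762 − 0.170213 = 0.009549.
Hence σ₀² = 1/0.009549 ≈ 104.7.

σ₀² = 104.7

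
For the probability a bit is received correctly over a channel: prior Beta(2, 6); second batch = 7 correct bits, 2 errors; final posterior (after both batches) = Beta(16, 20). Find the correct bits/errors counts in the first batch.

7 correct bits and 12 errors

Sequential conjugate updates are equivalent to a single update on the pooled data, so total successes = posterior α − prior α and total failures = posterior β − prior β.
Total across both batches: 16−2=14 correct bits, 20−6=14 errors.
Subtract the second batch: 14−7=7 correct bits and 14−2=12 errors.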